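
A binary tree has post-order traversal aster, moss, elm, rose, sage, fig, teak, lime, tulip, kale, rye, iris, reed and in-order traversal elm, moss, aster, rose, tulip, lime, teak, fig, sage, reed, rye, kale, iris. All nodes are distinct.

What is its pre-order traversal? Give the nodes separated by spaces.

reed tulip rose elm moss aster lime teak fig sage iris rye kale

The last element of post-order is the root; it splits in-order into left and right subtrees.
Root reed: left subtree has 9 nodes {elm, moss, aster, rose, tulip, lime, teak, fig, sage}, right has 3 {rye, kale, iris}.
  Root tulip: left subtree has 4 nodes {elm, moss, aster, rose}, right has 4 {lime, teak, fig, sage}.
    Root rose: left subtree has 3 nodes {elm, moss, aster}, right has 0 { }.
      Root elm: left subtree has 0 nodes { }, right has 2 {moss, aster}.
        Root moss: left subtree has 0 nodes { }, right has 1 {aster}.
    Root lime: left subtree has 0 nodes { }, right has 3 {teak, fig, sage}.
      Root teak: left subtree has 0 nodes { }, right has 2 {fig, sage}.
        Root fig: left subtree has 0 nodes { }, right has 1 {sage}.
  Root iris: left subtree has 2 nodes {rye, kale}, right has 0 { }.
    Root rye: left subtree has 0 nodes { }, right has 1 {kale}.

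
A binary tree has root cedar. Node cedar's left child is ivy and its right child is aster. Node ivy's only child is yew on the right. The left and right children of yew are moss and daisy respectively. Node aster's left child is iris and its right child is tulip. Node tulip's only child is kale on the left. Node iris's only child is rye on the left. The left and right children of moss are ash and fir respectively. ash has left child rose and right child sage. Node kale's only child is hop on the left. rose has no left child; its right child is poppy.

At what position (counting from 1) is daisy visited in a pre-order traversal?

Pre-order visits the node, then its left subtree, then its right subtree.
Visit cedar.
At cedar: go left to ivy.
  Visit ivy.
  At ivy: no left child.
  At ivy: go right to yew.
    Visit yew.
    At yew: go left to moss.
      Visit moss.
      At moss: go left to ash.
        Visit ash.
        At ash: go left to rose.
          Visit rose.
          At rose: no left child.
          At rose: go right to poppy.
            poppy is a leaf — visit poppy.
        At ash: go right to sage.
          sage is a leaf — visit sage.
      At moss: go right to fir.
        fir is a leaf — visit fir.
    At yew: go right to daisy.
      daisy is a leaf — visit daisy.
At cedar: go right to aster.
  Visit aster.
  At aster: go left to iris.
    Visit iris.
    At iris: go left to rye.
      rye is a leaf — visit rye.
    At iris: no right child.
  At aster: go right to tulip.
    Visit tulip.
    At tulip: go left to kale.
      Visit kale.
      At kale: go left to hop.
        hop is a leaf — visit hop.
      At kale: no right child.
    At tulip: no right child.
Full pre-order sequence: cedar, ivy, yew, moss, ash, rose, poppy, sage, fir, daisy, aster, iris, rye, tulip, kale, hop.

10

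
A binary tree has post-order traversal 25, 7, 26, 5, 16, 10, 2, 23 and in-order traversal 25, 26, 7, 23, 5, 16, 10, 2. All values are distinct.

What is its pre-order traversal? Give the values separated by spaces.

23 26 25 7 2 10 16 5

The last element of post-order is the root; it splits in-order into left and right subtrees.
Root 23: left subtree has 3 nodes {25, 26, 7}, right has 4 {5, 16, 10, 2}.
  Root 26: left subtree has 1 node {25}, right has 1 {7}.
  Root 2: left subtree has 3 nodes {5, 16, 10}, right has 0 { }.
    Root 10: left subtree has 2 nodes {5, 16}, right has 0 { }.
      Root 16: left subtree has 1 node {5}, right has 0 { }.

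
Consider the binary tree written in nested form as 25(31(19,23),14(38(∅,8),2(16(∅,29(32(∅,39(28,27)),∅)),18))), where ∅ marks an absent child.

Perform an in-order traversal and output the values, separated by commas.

19, 31, 23, 25, 38, 8, 14, 16, 32, 28, 39, 27, 29, 2, 18

In-order visits the left subtree, then the node, then the right subtree.
At 25: go left to 31.
  At 31: go left to 19.
    19 is a leaf — visit 19.
  Visit 31.
  At 31: go right to 23.
    23 is a leaf — visit 23.
Visit 25.
At 25: go right to 14.
  At 14: go left to 38.
    At 38: no left child.
    Visit 38.
    At 38: go right to 8.
      8 is a leaf — visit 8.
  Visit 14.
  At 14: go right to 2.
    At 2: go left to 16.
      At 16: no left child.
      Visit 16.
      At 16: go right to 29.
        At 29: go left to 32.
          At 32: no left child.
          Visit 32.
          At 32: go right to 39.
            At 39: go left to 28.
              28 is a leaf — visit 28.
            Visit 39.
            At 39: go right to 27.
              27 is a leaf — visit 27.
        Visit 29.
        At 29: no right child.
    Visit 2.
    At 2: go right to 18.
      18 is a leaf — visit 18.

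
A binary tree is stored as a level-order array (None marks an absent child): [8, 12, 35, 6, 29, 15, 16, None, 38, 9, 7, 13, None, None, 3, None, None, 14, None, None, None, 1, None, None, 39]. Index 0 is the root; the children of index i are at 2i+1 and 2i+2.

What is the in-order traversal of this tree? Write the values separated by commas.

6, 14, 38, 12, 9, 29, 1, 7, 8, 13, 39, 15, 35, 16, 3

In-order visits the left subtree, then the node, then the right subtree.
At 8: go left to 12.
  At 12: go left to 6.
    At 6: no left child.
    Visit 6.
    At 6: go right to 38.
      At 38: go left to 14.
        14 is a leaf — visit 14.
      Visit 38.
      At 38: no right child.
  Visit 12.
  At 12: go right to 29.
    At 29: go left to 9.
      9 is a leaf — visit 9.
    Visit 29.
    At 29: go right to 7.
      At 7: go left to 1.
        1 is a leaf — visit 1.
      Visit 7.
      At 7: no right child.
Visit 8.
At 8: go right to 35.
  At 35: go left to 15.
    At 15: go left to 13.
      At 13: no left child.
      Visit 13.
      At 13: go right to 39.
        39 is a leaf — visit 39.
    Visit 15.
    At 15: no right child.
  Visit 35.
  At 35: go right to 16.
    At 16: no left child.
    Visit 16.
    At 16: go right to 3.
      3 is a leaf — visit 3.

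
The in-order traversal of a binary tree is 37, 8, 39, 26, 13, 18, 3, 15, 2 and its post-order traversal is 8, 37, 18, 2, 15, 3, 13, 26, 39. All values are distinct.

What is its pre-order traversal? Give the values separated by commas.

39, 37, 8, 26, 13, 3, 18, 15, 2

The last element of post-order is the root; it splits in-order into left and right subtrees.
Root 39: left subtree has 2 nodes {37, 8}, right has 6 {26, 13, 18, 3, 15, 2}.
  Root 37: left subtree has 0 nodes { }, right has 1 {8}.
  Root 26: left subtree has 0 nodes { }, right has 5 {13, 18, 3, 15, 2}.
    Root 13: left subtree has 0 nodes { }, right has 4 {18, 3, 15, 2}.
      Root 3: left subtree has 1 node {18}, right has 2 {15, 2}.
        Root 15: left subtree has 0 nodes { }, right has 1 {2}.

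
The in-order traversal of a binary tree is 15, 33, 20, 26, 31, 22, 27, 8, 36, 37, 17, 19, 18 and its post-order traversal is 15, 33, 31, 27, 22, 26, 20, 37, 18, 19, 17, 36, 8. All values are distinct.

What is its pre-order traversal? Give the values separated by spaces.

8 20 33 15 26 22 31 27 36 17 37 19 18

The last element of post-order is the root; it splits in-order into left and right subtrees.
Root 8: left subtree has 7 nodes {15, 33, 20, 26, 31, 22, 27}, right has 5 {36, 37, 17, 19, 18}.
  Root 20: left subtree has 2 nodes {15, 33}, right has 4 {26, 31, 22, 27}.
    Root 33: left subtree has 1 node {15}, right has 0 { }.
    Root 26: left subtree has 0 nodes { }, right has 3 {31, 22, 27}.
      Root 22: left subtree has 1 node {31}, right has 1 {27}.
  Root 36: left subtree has 0 nodes { }, right has 4 {37, 17, 19, 18}.
    Root 17: left subtree has 1 node {37}, right has 2 {19, 18}.
      Root 19: left subtree has 0 nodes { }, right has 1 {18}.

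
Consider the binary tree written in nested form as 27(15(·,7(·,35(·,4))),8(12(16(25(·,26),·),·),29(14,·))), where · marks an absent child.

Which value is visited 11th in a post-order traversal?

Post-order visits the left subtree, then the right subtree, then the node.
At 27: go left to 15.
  At 15: no left child.
  At 15: go right to 7.
    At 7: no left child.
    At 7: go right to 35.
      At 35: no left child.
      At 35: go right to 4.
        4 is a leaf — visit 4.
      Visit 35.
    Visit 7.
  Visit 15.
At 27: go right to 8.
  At 8: go left to 12.
    At 12: go left to 16.
      At 16: go left to 25.
        At 25: no left child.
        At 25: go right to 26.
          26 is a leaf — visit 26.
        Visit 25.
      At 16: no right child.
      Visit 16.
    At 12: no right child.
    Visit 12.
  At 8: go right to 29.
    At 29: go left to 14.
      14 is a leaf — visit 14.
    At 29: no right child.
    Visit 29.
  Visit 8.
Visit 27.
Full post-order sequence: 4, 35, 7, 15, 26, 25, 16, 12, 14, 29, 8, 27.

8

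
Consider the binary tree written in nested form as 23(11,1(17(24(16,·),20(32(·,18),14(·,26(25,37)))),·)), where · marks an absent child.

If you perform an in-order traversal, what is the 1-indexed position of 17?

5

In-order visits the left subtree, then the node, then the right subtree.
At 23: go left to 11.
  11 is a leaf — visit 11.
Visit 23.
At 23: go right to 1.
  At 1: go left to 17.
    At 17: go left to 24.
      At 24: go left to 16.
        16 is a leaf — visit 16.
      Visit 24.
      At 24: no right child.
    Visit 17.
    At 17: go right to 20.
      At 20: go left to 32.
        At 32: no left child.
        Visit 32.
        At 32: go right to 18.
          18 is a leaf — visit 18.
      Visit 20.
      At 20: go right to 14.
        At 14: no left child.
        Visit 14.
        At 14: go right to 26.
          At 26: go left to 25.
            25 is a leaf — visit 25.
          Visit 26.
          At 26: go right to 37.
            37 is a leaf — visit 37.
  Visit 1.
  At 1: no right child.
Full in-order sequence: 11, 23, 16, 24, 17, 32, 18, 20, 14, 25, 26, 37, 1.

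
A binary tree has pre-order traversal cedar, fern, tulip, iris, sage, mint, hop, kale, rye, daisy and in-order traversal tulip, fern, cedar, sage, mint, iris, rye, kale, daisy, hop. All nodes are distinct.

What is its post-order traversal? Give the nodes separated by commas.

tulip, fern, mint, sage, rye, daisy, kale, hop, iris, cedar

The first element of pre-order is the root; it splits in-order into left and right subtrees.
Root cedar: left subtree has 2 nodes {tulip, fern}, right has 7 {sage, mint, iris, rye, kale, daisy, hop}.
  Root fern: left subtree has 1 node {tulip}, right has 0 { }.
  Root iris: left subtree has 2 nodes {sage, mint}, right has 4 {rye, kale, daisy, hop}.
    Root sage: left subtree has 0 nodes { }, right has 1 {mint}.
    Root hop: left subtree has 3 nodes {rye, kale, daisy}, right has 0 { }.
      Root kale: left subtree has 1 node {rye}, right has 1 {daisy}.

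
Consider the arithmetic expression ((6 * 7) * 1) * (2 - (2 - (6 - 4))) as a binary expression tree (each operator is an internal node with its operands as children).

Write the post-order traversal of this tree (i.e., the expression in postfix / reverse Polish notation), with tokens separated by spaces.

6 7 * 1 * 2 2 6 4 - - - *

Post-order on an expression tree gives postfix notation: for each operator, emit left operand, right operand, then the operator.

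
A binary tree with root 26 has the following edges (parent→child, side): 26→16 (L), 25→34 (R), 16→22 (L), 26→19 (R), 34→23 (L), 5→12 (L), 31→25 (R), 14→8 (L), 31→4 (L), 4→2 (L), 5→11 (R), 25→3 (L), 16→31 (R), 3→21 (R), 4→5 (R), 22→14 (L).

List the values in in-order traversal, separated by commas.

In-order visits the left subtree, then the node, then the right subtree.
At 26: go left to 16.
  At 16: go left to 22.
    At 22: go left to 14.
      At 14: go left to 8.
        8 is a leaf — visit 8.
      Visit 14.
      At 14: no right child.
    Visit 22.
    At 22: no right child.
  Visit 16.
  At 16: go right to 31.
    At 31: go left to 4.
      At 4: go left to 2.
        2 is a leaf — visit 2.
      Visit 4.
      At 4: go right to 5.
        At 5: go left to 12.
          12 is a leaf — visit 12.
        Visit 5.
        At 5: go right to 11.
          11 is a leaf — visit 11.
    Visit 31.
    At 31: go right to 25.
      At 25: go left to 3.
        At 3: no left child.
        Visit 3.
        At 3: go right to 21.
          21 is a leaf — visit 21.
      Visit 25.
      At 25: go right to 34.
        At 34: go left to 23.
          23 is a leaf — visit 23.
        Visit 34.
        At 34: no right child.
Visit 26.
At 26: go right to 19.
  19 is a leaf — visit 19.

8, 14, 22, 16, 2, 4, 12, 5, 11, 31, 3, 21, 25, 23, 34, 26, 19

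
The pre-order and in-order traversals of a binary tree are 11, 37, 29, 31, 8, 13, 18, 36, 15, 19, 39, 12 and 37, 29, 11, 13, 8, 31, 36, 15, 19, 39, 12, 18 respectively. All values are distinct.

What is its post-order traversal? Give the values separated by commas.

29, 37, 13, 8, 12, 39, 19, 15, 36, 18, 31, 11

The first element of pre-order is the root; it splits in-order into left and right subtrees.
Root 11: left subtree has 2 nodes {37, 29}, right has 9 {13, 8, 31, 36, 15, 19, 39, 12, 18}.
  Root 37: left subtree has 0 nodes { }, right has 1 {29}.
  Root 31: left subtree has 2 nodes {13, 8}, right has 6 {36, 15, 19, 39, 12, 18}.
    Root 8: left subtree has 1 node {13}, right has 0 { }.
    Root 18: left subtree has 5 nodes {36, 15, 19, 39, 12}, right has 0 { }.
      Root 36: left subtree has 0 nodes { }, right has 4 {15, 19, 39, 12}.
        Root 15: left subtree has 0 nodes { }, right has 3 {19, 39, 12}.
          Root 19: left subtree has 0 nodes { }, right has 2 {39, 12}.
            Root 39: left subtree has 0 nodes { }, right has 1 {12}.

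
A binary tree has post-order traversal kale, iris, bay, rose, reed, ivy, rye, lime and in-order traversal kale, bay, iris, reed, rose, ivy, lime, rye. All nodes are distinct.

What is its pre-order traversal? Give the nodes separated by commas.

The last element of post-order is the root; it splits in-order into left and right subtrees.
Root lime: left subtree has 6 nodes {kale, bay, iris, reed, rose, ivy}, right has 1 {rye}.
  Root ivy: left subtree has 5 nodes {kale, bay, iris, reed, rose}, right has 0 { }.
    Root reed: left subtree has 3 nodes {kale, bay, iris}, right has 1 {rose}.
      Root bay: left subtree has 1 node {kale}, right has 1 {iris}.

lime, ivy, reed, bay, kale, iris, rose, rye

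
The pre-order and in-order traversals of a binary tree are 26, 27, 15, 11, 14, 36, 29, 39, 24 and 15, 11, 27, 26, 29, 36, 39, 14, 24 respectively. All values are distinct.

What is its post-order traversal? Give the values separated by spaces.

11 15 27 29 39 36 24 14 26

The first element of pre-order is the root; it splits in-order into left and right subtrees.
Root 26: left subtree has 3 nodes {15, 11, 27}, right has 5 {29, 36, 39, 14, 24}.
  Root 27: left subtree has 2 nodes {15, 11}, right has 0 { }.
    Root 15: left subtree has 0 nodes { }, right has 1 {11}.
  Root 14: left subtree has 3 nodes {29, 36, 39}, right has 1 {24}.
    Root 36: left subtree has 1 node {29}, right has 1 {39}.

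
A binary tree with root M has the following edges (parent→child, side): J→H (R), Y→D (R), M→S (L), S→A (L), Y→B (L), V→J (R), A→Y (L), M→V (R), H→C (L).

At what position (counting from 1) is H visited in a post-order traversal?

Post-order visits the left subtree, then the right subtree, then the node.
At M: go left to S.
  At S: go left to A.
    At A: go left to Y.
      At Y: go left to B.
        B is a leaf — visit B.
      At Y: go right to D.
        D is a leaf — visit D.
      Visit Y.
    At A: no right child.
    Visit A.
  At S: no right child.
  Visit S.
At M: go right to V.
  At V: no left child.
  At V: go right to J.
    At J: no left child.
    At J: go right to H.
      At H: go left to C.
        C is a leaf — visit C.
      At H: no right child.
      Visit H.
    Visit J.
  Visit V.
Visit M.
Full post-order sequence: B, D, Y, A, S, C, H, J, V, M.

7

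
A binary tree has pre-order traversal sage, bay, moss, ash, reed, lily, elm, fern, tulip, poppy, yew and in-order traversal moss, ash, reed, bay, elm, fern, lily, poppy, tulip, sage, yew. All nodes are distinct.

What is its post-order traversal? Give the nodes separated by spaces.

The first element of pre-order is the root; it splits in-order into left and right subtrees.
Root sage: left subtree has 9 nodes {moss, ash, reed, bay, elm, fern, lily, poppy, tulip}, right has 1 {yew}.
  Root bay: left subtree has 3 nodes {moss, ash, reed}, right has 5 {elm, fern, lily, poppy, tulip}.
    Root moss: left subtree has 0 nodes { }, right has 2 {ash, reed}.
      Root ash: left subtree has 0 nodes { }, right has 1 {reed}.
    Root lily: left subtree has 2 nodes {elm, fern}, right has 2 {poppy, tulip}.
      Root elm: left subtree has 0 nodes { }, right has 1 {fern}.
      Root tulip: left subtree has 1 node {poppy}, right has 0 { }.

reed ash moss fern elm poppy tulip lily bay yew sage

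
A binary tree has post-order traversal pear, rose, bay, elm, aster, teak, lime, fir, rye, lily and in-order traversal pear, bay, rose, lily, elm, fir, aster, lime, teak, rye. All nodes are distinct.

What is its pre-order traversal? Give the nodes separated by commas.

lily, bay, pear, rose, rye, fir, elm, lime, aster, teak

The last element of post-order is the root; it splits in-order into left and right subtrees.
Root lily: left subtree has 3 nodes {pear, bay, rose}, right has 6 {elm, fir, aster, lime, teak, rye}.
  Root bay: left subtree has 1 node {pear}, right has 1 {rose}.
  Root rye: left subtree has 5 nodes {elm, fir, aster, lime, teak}, right has 0 { }.
    Root fir: left subtree has 1 node {elm}, right has 3 {aster, lime, teak}.
      Root lime: left subtree has 1 node {aster}, right has 1 {teak}.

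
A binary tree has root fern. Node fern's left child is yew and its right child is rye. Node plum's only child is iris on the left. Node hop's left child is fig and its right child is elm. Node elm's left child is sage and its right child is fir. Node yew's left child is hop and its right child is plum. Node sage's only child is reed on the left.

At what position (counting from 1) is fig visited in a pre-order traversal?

Pre-order visits the node, then its left subtree, then its right subtree.
Visit fern.
At fern: go left to yew.
  Visit yew.
  At yew: go left to hop.
    Visit hop.
    At hop: go left to fig.
      fig is a leaf — visit fig.
    At hop: go right to elm.
      Visit elm.
      At elm: go left to sage.
        Visit sage.
        At sage: go left to reed.
          reed is a leaf — visit reed.
        At sage: no right child.
      At elm: go right to fir.
        fir is a leaf — visit fir.
  At yew: go right to plum.
    Visit plum.
    At plum: go left to iris.
      iris is a leaf — visit iris.
    At plum: no right child.
At fern: go right to rye.
  rye is a leaf — visit rye.
Full pre-order sequence: fern, yew, hop, fig, elm, sage, reed, fir, plum, iris, rye.

4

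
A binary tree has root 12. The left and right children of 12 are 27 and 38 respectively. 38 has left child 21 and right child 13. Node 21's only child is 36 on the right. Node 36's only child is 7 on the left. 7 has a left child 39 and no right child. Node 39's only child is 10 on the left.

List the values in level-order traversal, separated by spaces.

12 27 38 21 13 36 7 39 10

Level-order visits nodes level by level from the root, left to right within each level.
Level 0: 12
Level 1: 27, 38
Level 2: 21, 13
Level 3: 36
Level 4: 7
Level 5: 39
Level 6: 10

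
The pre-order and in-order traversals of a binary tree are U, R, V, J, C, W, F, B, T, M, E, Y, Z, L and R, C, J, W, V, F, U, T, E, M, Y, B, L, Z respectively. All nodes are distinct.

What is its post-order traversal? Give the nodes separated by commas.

The first element of pre-order is the root; it splits in-order into left and right subtrees.
Root U: left subtree has 6 nodes {R, C, J, W, V, F}, right has 7 {T, E, M, Y, B, L, Z}.
  Root R: left subtree has 0 nodes { }, right has 5 {C, J, W, V, F}.
    Root V: left subtree has 3 nodes {C, J, W}, right has 1 {F}.
      Root J: left subtree has 1 node {C}, right has 1 {W}.
  Root B: left subtree has 4 nodes {T, E, M, Y}, right has 2 {L, Z}.
    Root T: left subtree has 0 nodes { }, right has 3 {E, M, Y}.
      Root M: left subtree has 1 node {E}, right has 1 {Y}.
    Root Z: left subtree has 1 node {L}, right has 0 { }.

C, W, J, F, V, R, E, Y, M, T, L, Z, B, U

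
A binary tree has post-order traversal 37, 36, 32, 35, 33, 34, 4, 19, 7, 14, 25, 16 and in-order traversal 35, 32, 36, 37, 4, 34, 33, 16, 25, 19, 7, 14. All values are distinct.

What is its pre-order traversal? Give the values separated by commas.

16, 4, 35, 32, 36, 37, 34, 33, 25, 14, 7, 19

The last element of post-order is the root; it splits in-order into left and right subtrees.
Root 16: left subtree has 7 nodes {35, 32, 36, 37, 4, 34, 33}, right has 4 {25, 19, 7, 14}.
  Root 4: left subtree has 4 nodes {35, 32, 36, 37}, right has 2 {34, 33}.
    Root 35: left subtree has 0 nodes { }, right has 3 {32, 36, 37}.
      Root 32: left subtree has 0 nodes { }, right has 2 {36, 37}.
        Root 36: left subtree has 0 nodes { }, right has 1 {37}.
    Root 34: left subtree has 0 nodes { }, right has 1 {33}.
  Root 25: left subtree has 0 nodes { }, right has 3 {19, 7, 14}.
    Root 14: left subtree has 2 nodes {19, 7}, right has 0 { }.
      Root 7: left subtree has 1 node {19}, right has 0 { }.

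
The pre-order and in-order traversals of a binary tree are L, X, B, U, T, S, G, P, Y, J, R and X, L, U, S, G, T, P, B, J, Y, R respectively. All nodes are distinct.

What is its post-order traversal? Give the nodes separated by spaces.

The first element of pre-order is the root; it splits in-order into left and right subtrees.
Root L: left subtree has 1 node {X}, right has 9 {U, S, G, T, P, B, J, Y, R}.
  Root B: left subtree has 5 nodes {U, S, G, T, P}, right has 3 {J, Y, R}.
    Root U: left subtree has 0 nodes { }, right has 4 {S, G, T, P}.
      Root T: left subtree has 2 nodes {S, G}, right has 1 {P}.
        Root S: left subtree has 0 nodes { }, right has 1 {G}.
    Root Y: left subtree has 1 node {J}, right has 1 {R}.

X G S P T U J R Y B L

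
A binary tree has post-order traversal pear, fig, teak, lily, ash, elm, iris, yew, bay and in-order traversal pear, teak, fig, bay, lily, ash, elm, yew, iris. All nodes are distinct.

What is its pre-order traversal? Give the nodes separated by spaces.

The last element of post-order is the root; it splits in-order into left and right subtrees.
Root bay: left subtree has 3 nodes {pear, teak, fig}, right has 5 {lily, ash, elm, yew, iris}.
  Root teak: left subtree has 1 node {pear}, right has 1 {fig}.
  Root yew: left subtree has 3 nodes {lily, ash, elm}, right has 1 {iris}.
    Root elm: left subtree has 2 nodes {lily, ash}, right has 0 { }.
      Root ash: left subtree has 1 node {lily}, right has 0 { }.

bay teak pear fig yew elm ash lily iris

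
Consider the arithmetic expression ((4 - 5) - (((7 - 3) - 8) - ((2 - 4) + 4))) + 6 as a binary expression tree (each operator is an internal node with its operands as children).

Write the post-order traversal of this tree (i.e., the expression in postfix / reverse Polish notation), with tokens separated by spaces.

Post-order on an expression tree gives postfix notation: for each operator, emit left operand, right operand, then the operator.

4 5 - 7 3 - 8 - 2 4 - 4 + - - 6 +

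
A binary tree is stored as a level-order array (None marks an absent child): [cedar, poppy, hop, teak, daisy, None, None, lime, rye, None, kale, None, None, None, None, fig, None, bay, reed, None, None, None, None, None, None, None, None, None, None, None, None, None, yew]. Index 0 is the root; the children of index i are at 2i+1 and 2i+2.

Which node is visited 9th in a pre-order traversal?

reed

Pre-order visits the node, then its left subtree, then its right subtree.
Visit cedar.
At cedar: go left to poppy.
  Visit poppy.
  At poppy: go left to teak.
    Visit teak.
    At teak: go left to lime.
      Visit lime.
      At lime: go left to fig.
        Visit fig.
        At fig: no left child.
        At fig: go right to yew.
          yew is a leaf — visit yew.
      At lime: no right child.
    At teak: go right to rye.
      Visit rye.
      At rye: go left to bay.
        bay is a leaf — visit bay.
      At rye: go right to reed.
        reed is a leaf — visit reed.
  At poppy: go right to daisy.
    Visit daisy.
    At daisy: no left child.
    At daisy: go right to kale.
      kale is a leaf — visit kale.
At cedar: go right to hop.
  hop is a leaf — visit hop.
Full pre-order sequence: cedar, poppy, teak, lime, fig, yew, rye, bay, reed, daisy, kale, hop.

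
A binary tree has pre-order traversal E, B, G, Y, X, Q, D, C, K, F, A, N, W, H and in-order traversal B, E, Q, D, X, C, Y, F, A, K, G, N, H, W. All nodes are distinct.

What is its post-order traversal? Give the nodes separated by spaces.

B D Q C X A F K Y H W N G E

The first element of pre-order is the root; it splits in-order into left and right subtrees.
Root E: left subtree has 1 node {B}, right has 12 {Q, D, X, C, Y, F, A, K, G, N, H, W}.
  Root G: left subtree has 8 nodes {Q, D, X, C, Y, F, A, K}, right has 3 {N, H, W}.
    Root Y: left subtree has 4 nodes {Q, D, X, C}, right has 3 {F, A, K}.
      Root X: left subtree has 2 nodes {Q, D}, right has 1 {C}.
        Root Q: left subtree has 0 nodes { }, right has 1 {D}.
      Root K: left subtree has 2 nodes {F, A}, right has 0 { }.
        Root F: left subtree has 0 nodes { }, right has 1 {A}.
    Root N: left subtree has 0 nodes { }, right has 2 {H, W}.
      Root W: left subtree has 1 node {H}, right has 0 { }.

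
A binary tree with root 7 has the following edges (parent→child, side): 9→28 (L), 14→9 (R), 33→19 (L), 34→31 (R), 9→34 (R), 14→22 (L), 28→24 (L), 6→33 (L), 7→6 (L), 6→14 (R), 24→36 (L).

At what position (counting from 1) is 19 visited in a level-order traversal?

Level-order visits nodes level by level from the root, left to right within each level.
Level 0: 7
Level 1: 6
Level 2: 33, 14
Level 3: 19, 22, 9
Level 4: 28, 34
Level 5: 24, 31
Level 6: 36
Full level-order sequence: 7, 6, 33, 14, 19, 22, 9, 28, 34, 24, 31, 36.

5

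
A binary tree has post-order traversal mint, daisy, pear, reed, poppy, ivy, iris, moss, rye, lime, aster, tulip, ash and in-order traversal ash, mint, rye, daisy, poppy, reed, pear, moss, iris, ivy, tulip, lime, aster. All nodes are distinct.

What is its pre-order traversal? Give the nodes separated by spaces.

ash tulip rye mint moss poppy daisy reed pear iris ivy aster lime

The last element of post-order is the root; it splits in-order into left and right subtrees.
Root ash: left subtree has 0 nodes { }, right has 12 {mint, rye, daisy, poppy, reed, pear, moss, iris, ivy, tulip, lime, aster}.
  Root tulip: left subtree has 9 nodes {mint, rye, daisy, poppy, reed, pear, moss, iris, ivy}, right has 2 {lime, aster}.
    Root rye: left subtree has 1 node {mint}, right has 7 {daisy, poppy, reed, pear, moss, iris, ivy}.
      Root moss: left subtree has 4 nodes {daisy, poppy, reed, pear}, right has 2 {iris, ivy}.
        Root poppy: left subtree has 1 node {daisy}, right has 2 {reed, pear}.
          Root reed: left subtree has 0 nodes { }, right has 1 {pear}.
        Root iris: left subtree has 0 nodes { }, right has 1 {ivy}.
    Root aster: left subtree has 1 node {lime}, right has 0 { }.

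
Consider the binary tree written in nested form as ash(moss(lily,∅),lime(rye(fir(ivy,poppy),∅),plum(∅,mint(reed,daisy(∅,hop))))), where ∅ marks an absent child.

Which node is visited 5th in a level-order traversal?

rye

Level-order visits nodes level by level from the root, left to right within each level.
Level 0: ash
Level 1: moss, lime
Level 2: lily, rye, plum
Level 3: fir, mint
Level 4: ivy, poppy, reed, daisy
Level 5: hop
Full level-order sequence: ash, moss, lime, lily, rye, plum, fir, mint, ivy, poppy, reed, daisy, hop.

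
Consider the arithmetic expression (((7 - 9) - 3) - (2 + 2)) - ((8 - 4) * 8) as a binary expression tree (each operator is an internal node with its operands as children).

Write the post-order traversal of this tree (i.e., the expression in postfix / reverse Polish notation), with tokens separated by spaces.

7 9 - 3 - 2 2 + - 8 4 - 8 * -

Post-order on an expression tree gives postfix notation: for each operator, emit left operand, right operand, then the operator.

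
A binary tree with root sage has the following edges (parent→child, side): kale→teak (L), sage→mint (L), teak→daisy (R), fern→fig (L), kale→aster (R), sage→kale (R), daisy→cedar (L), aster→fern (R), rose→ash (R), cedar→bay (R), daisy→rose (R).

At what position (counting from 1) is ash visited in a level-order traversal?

Level-order visits nodes level by level from the root, left to right within each level.
Level 0: sage
Level 1: mint, kale
Level 2: teak, aster
Level 3: daisy, fern
Level 4: cedar, rose, fig
Level 5: bay, ash
Full level-order sequence: sage, mint, kale, teak, aster, daisy, fern, cedar, rose, fig, bay, ash.

12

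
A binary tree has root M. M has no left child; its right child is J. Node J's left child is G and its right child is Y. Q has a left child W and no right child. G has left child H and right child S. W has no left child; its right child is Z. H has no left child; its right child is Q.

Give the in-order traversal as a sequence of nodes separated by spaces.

In-order visits the left subtree, then the node, then the right subtree.
At M: no left child.
Visit M.
At M: go right to J.
  At J: go left to G.
    At G: go left to H.
      At H: no left child.
      Visit H.
      At H: go right to Q.
        At Q: go left to W.
          At W: no left child.
          Visit W.
          At W: go right to Z.
            Z is a leaf — visit Z.
        Visit Q.
        At Q: no right child.
    Visit G.
    At G: go right to S.
      S is a leaf — visit S.
  Visit J.
  At J: go right to Y.
    Y is a leaf — visit Y.

M H W Z Q G S J Y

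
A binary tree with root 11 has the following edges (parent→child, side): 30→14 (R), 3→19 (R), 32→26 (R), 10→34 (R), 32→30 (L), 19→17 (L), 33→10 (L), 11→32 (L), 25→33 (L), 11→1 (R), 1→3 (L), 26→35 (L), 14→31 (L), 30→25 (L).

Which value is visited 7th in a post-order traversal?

30

Post-order visits the left subtree, then the right subtree, then the node.
At 11: go left to 32.
  At 32: go left to 30.
    At 30: go left to 25.
      At 25: go left to 33.
        At 33: go left to 10.
          At 10: no left child.
          At 10: go right to 34.
            34 is a leaf — visit 34.
          Visit 10.
        At 33: no right child.
        Visit 33.
      At 25: no right child.
      Visit 25.
    At 30: go right to 14.
      At 14: go left to 31.
        31 is a leaf — visit 31.
      At 14: no right child.
      Visit 14.
    Visit 30.
  At 32: go right to 26.
    At 26: go left to 35.
      35 is a leaf — visit 35.
    At 26: no right child.
    Visit 26.
  Visit 32.
At 11: go right to 1.
  At 1: go left to 3.
    At 3: no left child.
    At 3: go right to 19.
      At 19: go left to 17.
        17 is a leaf — visit 17.
      At 19: no right child.
      Visit 19.
    Visit 3.
  At 1: no right child.
  Visit 1.
Visit 11.
Full post-order sequence: 34, 10, 33, 25, 31, 14, 30, 35, 26, 32, 17, 19, 3, 1, 11.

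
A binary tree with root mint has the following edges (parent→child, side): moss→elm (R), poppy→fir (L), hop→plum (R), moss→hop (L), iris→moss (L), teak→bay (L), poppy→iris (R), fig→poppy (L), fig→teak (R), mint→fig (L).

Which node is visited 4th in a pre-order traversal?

Pre-order visits the node, then its left subtree, then its right subtree.
Visit mint.
At mint: go left to fig.
  Visit fig.
  At fig: go left to poppy.
    Visit poppy.
    At poppy: go left to fir.
      fir is a leaf — visit fir.
    At poppy: go right to iris.
      Visit iris.
      At iris: go left to moss.
        Visit moss.
        At moss: go left to hop.
          Visit hop.
          At hop: no left child.
          At hop: go right to plum.
            plum is a leaf — visit plum.
        At moss: go right to elm.
          elm is a leaf — visit elm.
      At iris: no right child.
  At fig: go right to teak.
    Visit teak.
    At teak: go left to bay.
      bay is a leaf — visit bay.
    At teak: no right child.
At mint: no right child.
Full pre-order sequence: mint, fig, poppy, fir, iris, moss, hop, plum, elm, teak, bay.

fir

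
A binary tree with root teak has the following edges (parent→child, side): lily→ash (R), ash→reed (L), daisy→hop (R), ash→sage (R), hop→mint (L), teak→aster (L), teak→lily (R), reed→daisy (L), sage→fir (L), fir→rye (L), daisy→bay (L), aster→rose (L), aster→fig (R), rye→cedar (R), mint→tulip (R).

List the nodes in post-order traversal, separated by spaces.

Post-order visits the left subtree, then the right subtree, then the node.
At teak: go left to aster.
  At aster: go left to rose.
    rose is a leaf — visit rose.
  At aster: go right to fig.
    fig is a leaf — visit fig.
  Visit aster.
At teak: go right to lily.
  At lily: no left child.
  At lily: go right to ash.
    At ash: go left to reed.
      At reed: go left to daisy.
        At daisy: go left to bay.
          bay is a leaf — visit bay.
        At daisy: go right to hop.
          At hop: go left to mint.
            At mint: no left child.
            At mint: go right to tulip.
              tulip is a leaf — visit tulip.
            Visit mint.
          At hop: no right child.
          Visit hop.
        Visit daisy.
      At reed: no right child.
      Visit reed.
    At ash: go right to sage.
      At sage: go left to fir.
        At fir: go left to rye.
          At rye: no left child.
          At rye: go right to cedar.
            cedar is a leaf — visit cedar.
          Visit rye.
        At fir: no right child.
        Visit fir.
      At sage: no right child.
      Visit sage.
    Visit ash.
  Visit lily.
Visit teak.

rose fig aster bay tulip mint hop daisy reed cedar rye fir sage ash lily teak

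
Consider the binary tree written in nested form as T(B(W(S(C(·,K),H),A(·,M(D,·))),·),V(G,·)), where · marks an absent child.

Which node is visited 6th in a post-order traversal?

Post-order visits the left subtree, then the right subtree, then the node.
At T: go left to B.
  At B: go left to W.
    At W: go left to S.
      At S: go left to C.
        At C: no left child.
        At C: go right to K.
          K is a leaf — visit K.
        Visit C.
      At S: go right to H.
        H is a leaf — visit H.
      Visit S.
    At W: go right to A.
      At A: no left child.
      At A: go right to M.
        At M: go left to D.
          D is a leaf — visit D.
        At M: no right child.
        Visit M.
      Visit A.
    Visit W.
  At B: no right child.
  Visit B.
At T: go right to V.
  At V: go left to G.
    G is a leaf — visit G.
  At V: no right child.
  Visit V.
Visit T.
Full post-order sequence: K, C, H, S, D, M, A, W, B, G, V, T.

M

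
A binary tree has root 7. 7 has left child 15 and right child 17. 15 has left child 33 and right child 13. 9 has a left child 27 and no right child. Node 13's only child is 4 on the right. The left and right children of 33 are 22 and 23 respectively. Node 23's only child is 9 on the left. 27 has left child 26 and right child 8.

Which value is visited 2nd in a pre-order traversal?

15

Pre-order visits the node, then its left subtree, then its right subtree.
Visit 7.
At 7: go left to 15.
  Visit 15.
  At 15: go left to 33.
    Visit 33.
    At 33: go left to 22.
      22 is a leaf — visit 22.
    At 33: go right to 23.
      Visit 23.
      At 23: go left to 9.
        Visit 9.
        At 9: go left to 27.
          Visit 27.
          At 27: go left to 26.
            26 is a leaf — visit 26.
          At 27: go right to 8.
            8 is a leaf — visit 8.
        At 9: no right child.
      At 23: no right child.
  At 15: go right to 13.
    Visit 13.
    At 13: no left child.
    At 13: go right to 4.
      4 is a leaf — visit 4.
At 7: go right to 17.
  17 is a leaf — visit 17.
Full pre-order sequence: 7, 15, 33, 22, 23, 9, 27, 26, 8, 13, 4, 17.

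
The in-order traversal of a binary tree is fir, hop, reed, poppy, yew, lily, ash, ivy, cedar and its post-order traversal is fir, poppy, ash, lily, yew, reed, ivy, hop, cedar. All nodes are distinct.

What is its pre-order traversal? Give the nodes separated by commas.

The last element of post-order is the root; it splits in-order into left and right subtrees.
Root cedar: left subtree has 8 nodes {fir, hop, reed, poppy, yew, lily, ash, ivy}, right has 0 { }.
  Root hop: left subtree has 1 node {fir}, right has 6 {reed, poppy, yew, lily, ash, ivy}.
    Root ivy: left subtree has 5 nodes {reed, poppy, yew, lily, ash}, right has 0 { }.
      Root reed: left subtree has 0 nodes { }, right has 4 {poppy, yew, lily, ash}.
        Root yew: left subtree has 1 node {poppy}, right has 2 {lily, ash}.
          Root lily: left subtree has 0 nodes { }, right has 1 {ash}.

cedar, hop, fir, ivy, reed, yew, poppy, lily, ash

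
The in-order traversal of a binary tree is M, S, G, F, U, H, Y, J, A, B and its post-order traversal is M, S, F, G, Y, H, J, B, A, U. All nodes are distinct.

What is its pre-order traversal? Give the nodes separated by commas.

The last element of post-order is the root; it splits in-order into left and right subtrees.
Root U: left subtree has 4 nodes {M, S, G, F}, right has 5 {H, Y, J, A, B}.
  Root G: left subtree has 2 nodes {M, S}, right has 1 {F}.
    Root S: left subtree has 1 node {M}, right has 0 { }.
  Root A: left subtree has 3 nodes {H, Y, J}, right has 1 {B}.
    Root J: left subtree has 2 nodes {H, Y}, right has 0 { }.
      Root H: left subtree has 0 nodes { }, right has 1 {Y}.

U, G, S, M, F, A, J, H, Y, B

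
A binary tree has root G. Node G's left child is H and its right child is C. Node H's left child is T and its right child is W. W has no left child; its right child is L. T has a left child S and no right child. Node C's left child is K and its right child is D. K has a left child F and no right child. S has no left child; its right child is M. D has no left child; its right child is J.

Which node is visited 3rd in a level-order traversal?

C

Level-order visits nodes level by level from the root, left to right within each level.
Level 0: G
Level 1: H, C
Level 2: T, W, K, D
Level 3: S, L, F, J
Level 4: M
Full level-order sequence: G, H, C, T, W, K, D, S, L, F, J, M.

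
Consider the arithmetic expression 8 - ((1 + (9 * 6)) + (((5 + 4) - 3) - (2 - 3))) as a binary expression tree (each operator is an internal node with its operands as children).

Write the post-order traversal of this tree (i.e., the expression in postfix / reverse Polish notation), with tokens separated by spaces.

Post-order on an expression tree gives postfix notation: for each operator, emit left operand, right operand, then the operator.

8 1 9 6 * + 5 4 + 3 - 2 3 - - + -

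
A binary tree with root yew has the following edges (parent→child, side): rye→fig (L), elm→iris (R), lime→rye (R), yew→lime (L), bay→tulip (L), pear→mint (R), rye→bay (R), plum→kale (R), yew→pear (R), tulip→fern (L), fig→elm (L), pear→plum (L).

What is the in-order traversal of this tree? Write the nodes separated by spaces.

lime elm iris fig rye fern tulip bay yew plum kale pear mint

In-order visits the left subtree, then the node, then the right subtree.
At yew: go left to lime.
  At lime: no left child.
  Visit lime.
  At lime: go right to rye.
    At rye: go left to fig.
      At fig: go left to elm.
        At elm: no left child.
        Visit elm.
        At elm: go right to iris.
          iris is a leaf — visit iris.
      Visit fig.
      At fig: no right child.
    Visit rye.
    At rye: go right to bay.
      At bay: go left to tulip.
        At tulip: go left to fern.
          fern is a leaf — visit fern.
        Visit tulip.
        At tulip: no right child.
      Visit bay.
      At bay: no right child.
Visit yew.
At yew: go right to pear.
  At pear: go left to plum.
    At plum: no left child.
    Visit plum.
    At plum: go right to kale.
      kale is a leaf — visit kale.
  Visit pear.
  At pear: go right to mint.
    mint is a leaf — visit mint.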